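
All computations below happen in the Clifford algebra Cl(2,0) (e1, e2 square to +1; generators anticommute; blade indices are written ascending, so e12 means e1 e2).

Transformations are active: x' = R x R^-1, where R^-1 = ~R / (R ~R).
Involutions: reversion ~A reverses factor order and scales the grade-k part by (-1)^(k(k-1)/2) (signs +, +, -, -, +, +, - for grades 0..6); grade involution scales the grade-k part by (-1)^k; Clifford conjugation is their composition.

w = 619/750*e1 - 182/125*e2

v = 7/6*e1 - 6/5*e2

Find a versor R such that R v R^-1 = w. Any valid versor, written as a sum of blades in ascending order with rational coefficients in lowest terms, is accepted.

Take R = v + w = 249/125*e1 - 332/125*e2. Because q(v) = q(w) = 2521/900, conjugation by R sends v exactly to w.
Answer: 249/125*e1 - 332/125*e2


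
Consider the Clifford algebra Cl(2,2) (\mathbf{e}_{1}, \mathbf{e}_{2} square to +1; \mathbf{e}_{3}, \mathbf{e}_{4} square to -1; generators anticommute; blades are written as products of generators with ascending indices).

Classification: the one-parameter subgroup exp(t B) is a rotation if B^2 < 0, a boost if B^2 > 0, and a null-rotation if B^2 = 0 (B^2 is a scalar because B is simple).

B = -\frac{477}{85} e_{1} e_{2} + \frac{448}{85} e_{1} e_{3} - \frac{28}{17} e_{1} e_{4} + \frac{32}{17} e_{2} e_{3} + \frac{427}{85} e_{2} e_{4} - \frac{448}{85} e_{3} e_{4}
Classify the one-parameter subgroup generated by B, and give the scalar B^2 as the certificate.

B^2 term by term: the squares give (-\frac{477}{85})^2*(e_{1} e_{2})^2 + (\frac{448}{85})^2*(e_{1} e_{3})^2 + (-\frac{28}{17})^2*(e_{1} e_{4})^2 + (\frac{32}{17})^2*(e_{2} e_{3})^2 + (\frac{427}{85})^2*(e_{2} e_{4})^2 + (-\frac{448}{85})^2*(e_{3} e_{4})^2 = \frac{227529}{7225}*(-1) + \frac{200704}{7225}*(+1) + \frac{784}{289}*(+1) + \frac{1024}{289}*(+1) + \frac{182329}{7225}*(+1) + \frac{200704}{7225}*(-1) = 0 (each basis 2-blade squares to minus the product of its generators' squares); cross terms between blades sharing an index anticommute and cancel; the commuting (index-disjoint) pairs give grade-4 terms 2*c*c'*(blade product), which cancel blade by blade — e_{1} e_{2} e_{3} e_{4}: \frac{427392}{7225} - \frac{382592}{7225} - \frac{1792}{289} = 0 — confirming B is simple. So B^2 = 0.
Answer: null-rotation, certificate B^2 = 0. B^2 = 0 is basis-independent, so its sign is the whole story.


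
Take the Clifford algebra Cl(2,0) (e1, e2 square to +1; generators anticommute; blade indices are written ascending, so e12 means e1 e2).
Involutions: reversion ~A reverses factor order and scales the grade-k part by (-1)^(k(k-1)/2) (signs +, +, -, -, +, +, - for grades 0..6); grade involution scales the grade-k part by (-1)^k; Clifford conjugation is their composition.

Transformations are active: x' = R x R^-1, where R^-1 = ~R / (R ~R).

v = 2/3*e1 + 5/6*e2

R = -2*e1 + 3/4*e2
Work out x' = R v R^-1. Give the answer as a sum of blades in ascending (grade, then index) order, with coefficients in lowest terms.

~R = -2*e1 + 3/4*e2, and R ~R = 73/16, so R^-1 = ~R / (73/16).
R v = -17/24 - 13/6*e12
Answer: -10/219*e1 - 467/438*e2


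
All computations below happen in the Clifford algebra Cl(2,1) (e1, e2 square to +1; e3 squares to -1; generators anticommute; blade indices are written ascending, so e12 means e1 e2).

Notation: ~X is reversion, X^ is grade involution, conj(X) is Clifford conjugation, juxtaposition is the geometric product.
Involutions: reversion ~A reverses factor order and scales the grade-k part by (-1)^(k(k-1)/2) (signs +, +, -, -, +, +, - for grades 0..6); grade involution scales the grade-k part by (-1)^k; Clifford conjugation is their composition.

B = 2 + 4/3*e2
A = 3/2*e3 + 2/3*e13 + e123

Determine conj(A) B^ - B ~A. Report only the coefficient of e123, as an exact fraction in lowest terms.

first term: -3*e3 - 2*e23 + 10/9*e123
second term: 3*e3 + 2*e23 - 10/9*e123
Answer: 20/9


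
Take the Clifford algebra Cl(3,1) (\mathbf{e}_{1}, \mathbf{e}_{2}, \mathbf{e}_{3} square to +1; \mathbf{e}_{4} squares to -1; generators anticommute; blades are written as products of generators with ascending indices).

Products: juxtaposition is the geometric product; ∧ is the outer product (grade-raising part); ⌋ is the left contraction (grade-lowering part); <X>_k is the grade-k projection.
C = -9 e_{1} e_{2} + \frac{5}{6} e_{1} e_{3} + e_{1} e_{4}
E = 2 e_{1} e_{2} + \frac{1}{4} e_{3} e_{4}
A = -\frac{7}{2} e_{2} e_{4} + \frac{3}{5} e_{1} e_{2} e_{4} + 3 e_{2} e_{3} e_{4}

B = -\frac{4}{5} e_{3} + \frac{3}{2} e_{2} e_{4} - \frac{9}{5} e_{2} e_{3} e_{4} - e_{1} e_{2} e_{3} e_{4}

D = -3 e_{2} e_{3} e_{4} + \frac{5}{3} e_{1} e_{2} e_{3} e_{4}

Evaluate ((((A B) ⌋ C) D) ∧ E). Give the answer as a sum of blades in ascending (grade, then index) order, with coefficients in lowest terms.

step 1: -\frac{213}{20} + \frac{39}{10} e_{1} - \frac{51}{5} e_{3} - \frac{121}{50} e_{1} e_{3} + \frac{12}{5} e_{2} e_{4} - \frac{14}{5} e_{2} e_{3} e_{4} + \frac{12}{25} e_{1} e_{2} e_{3} e_{4}
step 2: \frac{121}{60} + \frac{17}{2} e_{1} - \frac{351}{10} e_{2} + \frac{13}{4} e_{3} + \frac{39}{10} e_{4} + \frac{1917}{20} e_{1} e_{2} - \frac{71}{8} e_{1} e_{3} - \frac{213}{20} e_{1} e_{4}
step 3: -\frac{121}{20} e_{2} e_{3} - \frac{121}{24} e_{2} e_{4} - \frac{1089}{20} e_{3} e_{4} - \frac{509}{20} e_{1} e_{2} e_{3} - \frac{509}{24} e_{1} e_{2} e_{4} - \frac{4581}{20} e_{1} e_{3} e_{4} + \frac{487}{60} e_{2} e_{3} e_{4} - \frac{797}{36} e_{1} e_{2} e_{3} e_{4}
step 4: -\frac{1089}{10} e_{1} e_{2} e_{3} e_{4}
Answer: -\frac{1089}{10} e_{1} e_{2} e_{3} e_{4}


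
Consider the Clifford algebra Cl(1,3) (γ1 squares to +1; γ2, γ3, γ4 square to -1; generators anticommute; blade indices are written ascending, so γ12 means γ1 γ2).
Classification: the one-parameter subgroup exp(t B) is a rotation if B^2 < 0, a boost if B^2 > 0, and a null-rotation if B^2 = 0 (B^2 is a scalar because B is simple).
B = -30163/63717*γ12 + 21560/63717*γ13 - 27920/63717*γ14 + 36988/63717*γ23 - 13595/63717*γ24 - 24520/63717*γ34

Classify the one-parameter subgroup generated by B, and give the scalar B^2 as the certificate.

B^2 term by term: the squares give (-30163/63717)^2*(γ12)^2 + (21560/63717)^2*(γ13)^2 + (-27920/63717)^2*(γ14)^2 + (36988/63717)^2*(γ23)^2 + (-13595/63717)^2*(γ24)^2 + (-24520/63717)^2*(γ34)^2 = 909806569/4059856089*(+1) + 464833600/4059856089*(+1) + 779526400/4059856089*(+1) + 1368112144/4059856089*(-1) + 184824025/4059856089*(-1) + 601230400/4059856089*(-1) = 0 (each basis 2-blade squares to minus the product of its generators' squares); cross terms between blades sharing an index anticommute and cancel; the commuting (index-disjoint) pairs give grade-4 terms 2*c*c'*(blade product), which cancel blade by blade — γ1234: 1479193520/4059856089 + 586216400/4059856089 - 2065409920/4059856089 = 0 — confirming B is simple. So B^2 = 0.
Answer: null-rotation, certificate B^2 = 0. The invariant at work: B^2 = 0 is unchanged by conjugation, hence its sign classifies the subgroup whatever basis B is written in.


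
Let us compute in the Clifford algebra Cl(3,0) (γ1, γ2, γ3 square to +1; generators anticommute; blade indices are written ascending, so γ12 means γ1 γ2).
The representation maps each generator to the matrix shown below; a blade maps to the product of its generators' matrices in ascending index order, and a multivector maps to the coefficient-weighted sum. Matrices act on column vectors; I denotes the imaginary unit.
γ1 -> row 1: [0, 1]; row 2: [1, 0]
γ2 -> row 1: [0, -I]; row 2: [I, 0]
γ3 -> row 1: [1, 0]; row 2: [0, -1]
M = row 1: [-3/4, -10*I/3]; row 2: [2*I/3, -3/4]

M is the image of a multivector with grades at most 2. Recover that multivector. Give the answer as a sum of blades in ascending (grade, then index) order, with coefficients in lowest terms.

Method: 1, rho(γ1), rho(γ2), rho(γ3) form a trace-orthogonal basis of the 2x2 complex matrices (tr(X Y) = 2 if X = Y, else 0), so M = m0*1 + m1*rho(γ1) + m2*rho(γ2) + m3*rho(γ3) with m0 = tr(M)/2 = -3/4, m1 = tr(M rho(γ1))/2 = -4*I/3, m2 = tr(M rho(γ2))/2 = 2, m3 = tr(M rho(γ3))/2 = 0.
Multiplying table entries, the bivector images are rho(γ12) = I*rho(γ3), rho(γ13) = -I*rho(γ2), rho(γ23) = I*rho(γ1); with real blade coefficients the real parts of m0..m3 are the coefficients of 1, γ1, γ2, γ3 and the imaginary parts give the bivectors (γ23: Im m1, γ13: -Im m2, γ12: Im m3).
Answer: -3/4 + 2*γ2 - 4/3*γ23


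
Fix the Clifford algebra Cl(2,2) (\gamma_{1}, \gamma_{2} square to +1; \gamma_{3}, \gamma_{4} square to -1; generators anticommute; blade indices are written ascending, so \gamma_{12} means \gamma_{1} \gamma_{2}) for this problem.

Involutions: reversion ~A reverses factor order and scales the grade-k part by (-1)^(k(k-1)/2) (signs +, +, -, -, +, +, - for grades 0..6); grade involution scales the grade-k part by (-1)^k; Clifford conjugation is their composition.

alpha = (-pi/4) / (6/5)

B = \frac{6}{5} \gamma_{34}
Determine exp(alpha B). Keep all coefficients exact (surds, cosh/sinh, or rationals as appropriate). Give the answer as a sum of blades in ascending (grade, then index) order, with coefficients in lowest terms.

B^2 = (\frac{6}{5})^2*(\gamma_{34})^2 = \frac{36}{25}*(-1) = -\frac{36}{25} (a basis 2-blade squares to minus the product of its generators' squares).
B^2 = -\frac{36}{25} — circular case — the even/odd split gives cos and sin: l = \frac{6}{5}, alpha*l = - \frac{\pi}{4}, so exp(alpha B) = cos(- \frac{\pi}{4}) + (sin(- \frac{\pi}{4})/(\frac{6}{5}))*B = \frac{\sqrt{2}}{2} + (- \frac{5 \sqrt{2}}{12})*B.
Answer: \frac{\sqrt{2}}{2} - \frac{\sqrt{2}}{2} \gamma_{34}


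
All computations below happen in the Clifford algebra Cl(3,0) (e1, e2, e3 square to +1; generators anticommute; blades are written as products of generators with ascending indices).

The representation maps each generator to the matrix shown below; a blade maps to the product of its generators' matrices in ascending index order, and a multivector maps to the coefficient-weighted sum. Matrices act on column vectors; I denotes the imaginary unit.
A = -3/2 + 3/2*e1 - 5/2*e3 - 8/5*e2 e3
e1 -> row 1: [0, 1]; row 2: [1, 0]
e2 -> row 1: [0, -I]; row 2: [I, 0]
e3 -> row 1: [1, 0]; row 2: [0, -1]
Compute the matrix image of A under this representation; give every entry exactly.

Bivector images (products of the table entries): rho(e2 e3) = rho(e2)rho(e3) = row 1: [0, I]; row 2: [I, 0].
M = (-3/2)*1 + (3/2)*rho(e1) + (-5/2)*rho(e3) + (-8/5)*rho(e2 e3), summed entrywise (1 is the identity matrix):
Answer: row 1: [-4, 3/2 - 8*I/5]; row 2: [3/2 - 8*I/5, 1]


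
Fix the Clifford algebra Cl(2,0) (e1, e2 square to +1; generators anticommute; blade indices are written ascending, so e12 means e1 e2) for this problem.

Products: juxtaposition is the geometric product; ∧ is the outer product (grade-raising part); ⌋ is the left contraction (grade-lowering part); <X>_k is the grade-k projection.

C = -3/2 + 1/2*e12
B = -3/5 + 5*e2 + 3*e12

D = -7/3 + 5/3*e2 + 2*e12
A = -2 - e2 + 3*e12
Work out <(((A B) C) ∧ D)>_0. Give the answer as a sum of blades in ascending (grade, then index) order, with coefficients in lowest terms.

step 1: -64/5 + 18*e1 - 47/5*e2 - 39/5*e12
step 2: 231/10 - 223/10*e1 + 231/10*e2 + 53/10*e12
step 3: -539/10 + 1561/30*e1 - 77/5*e2 - 10/3*e12
step 4: -539/10
Answer: -539/10


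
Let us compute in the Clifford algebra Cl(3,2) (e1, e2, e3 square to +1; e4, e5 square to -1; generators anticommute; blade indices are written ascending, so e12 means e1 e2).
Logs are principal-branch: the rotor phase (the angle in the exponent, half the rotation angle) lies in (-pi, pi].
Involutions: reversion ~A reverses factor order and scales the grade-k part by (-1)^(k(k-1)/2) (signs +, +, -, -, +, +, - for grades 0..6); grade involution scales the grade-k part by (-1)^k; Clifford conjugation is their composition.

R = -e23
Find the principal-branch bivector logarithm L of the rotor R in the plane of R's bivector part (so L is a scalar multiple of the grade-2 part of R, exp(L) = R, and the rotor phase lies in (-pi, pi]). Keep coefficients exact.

The scalar part of R is 0, which fixes the principal-branch rotor phase; the unit plane is then the bivector part divided by the sine of that phase, and L is that plane scaled by the phase.
Concretely: cos(phase) = 0 gives phase = ±pi/2, and since phase/sin(phase) is even the sign is immaterial: L = (phase/sin(phase)) * <R>_2 = (pi/2) * <R>_2.
Answer: -pi/2*e23


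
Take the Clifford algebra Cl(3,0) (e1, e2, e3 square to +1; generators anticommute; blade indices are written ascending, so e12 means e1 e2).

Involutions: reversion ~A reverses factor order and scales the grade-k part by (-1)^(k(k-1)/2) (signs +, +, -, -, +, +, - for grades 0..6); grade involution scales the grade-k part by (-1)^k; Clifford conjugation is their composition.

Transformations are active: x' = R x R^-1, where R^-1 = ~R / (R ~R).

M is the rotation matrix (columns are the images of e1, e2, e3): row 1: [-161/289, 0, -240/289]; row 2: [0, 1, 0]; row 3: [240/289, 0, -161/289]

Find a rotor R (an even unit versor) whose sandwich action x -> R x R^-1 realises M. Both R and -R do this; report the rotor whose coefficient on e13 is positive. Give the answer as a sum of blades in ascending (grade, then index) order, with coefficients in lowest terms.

Method: write R = a + b12*e12 + b13*e13 + b23*e23 with a^2 + b12^2 + b13^2 + b23^2 = 1 (so R^-1 = ~R). Expanding the columns R e_j ~R gives tr M = 4a^2 - 1 and, from the antisymmetric part, M21 - M12 = -4a*b12, M13 - M31 = 4a*b13, M32 - M23 = -4a*b23.
Here tr M = -33/289, so a^2 = (1 + tr M)/4 = 64/289 and a = ±8/17. Taking a = 8/17: M21 - M12 = 0, M13 - M31 = -480/289, M32 - M23 = 0, giving b12 = 0, b13 = -15/17, b23 = 0, i.e. R = 8/17 - 15/17*e13.
Its e13 coefficient is negative, so report the other preimage -R.
Answer: -8/17 + 15/17*e13. Sheet selection: the two-to-one cover makes ±R indistinguishable at the matrix level (trace -33/289), so uniqueness comes from the required sign on e13.


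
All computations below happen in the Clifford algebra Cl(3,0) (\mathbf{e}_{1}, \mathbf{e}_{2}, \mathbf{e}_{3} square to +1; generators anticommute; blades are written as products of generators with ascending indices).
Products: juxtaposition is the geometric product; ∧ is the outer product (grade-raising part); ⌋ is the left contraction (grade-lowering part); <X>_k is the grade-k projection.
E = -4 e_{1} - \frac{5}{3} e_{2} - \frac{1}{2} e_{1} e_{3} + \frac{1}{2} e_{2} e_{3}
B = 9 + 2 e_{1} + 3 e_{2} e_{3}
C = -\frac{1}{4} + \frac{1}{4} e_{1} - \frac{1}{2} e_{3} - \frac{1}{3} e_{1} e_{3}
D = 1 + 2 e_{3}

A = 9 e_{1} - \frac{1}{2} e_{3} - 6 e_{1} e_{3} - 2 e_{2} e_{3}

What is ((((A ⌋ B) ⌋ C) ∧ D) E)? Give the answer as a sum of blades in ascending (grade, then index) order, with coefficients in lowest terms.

step 1: 24 + \frac{3}{2} e_{2}
step 2: -6 + 6 e_{1} - 12 e_{3} - 8 e_{1} e_{3}
step 3: -6 + 6 e_{1} - 24 e_{3} + 4 e_{1} e_{3}
step 4: -22 + 12 e_{1} + 22 e_{2} + 13 e_{3} - 12 e_{1} e_{2} - 93 e_{1} e_{3} - 43 e_{2} e_{3} + \frac{29}{3} e_{1} e_{2} e_{3}
Answer: -22 + 12 e_{1} + 22 e_{2} + 13 e_{3} - 12 e_{1} e_{2} - 93 e_{1} e_{3} - 43 e_{2} e_{3} + \frac{29}{3} e_{1} e_{2} e_{3}


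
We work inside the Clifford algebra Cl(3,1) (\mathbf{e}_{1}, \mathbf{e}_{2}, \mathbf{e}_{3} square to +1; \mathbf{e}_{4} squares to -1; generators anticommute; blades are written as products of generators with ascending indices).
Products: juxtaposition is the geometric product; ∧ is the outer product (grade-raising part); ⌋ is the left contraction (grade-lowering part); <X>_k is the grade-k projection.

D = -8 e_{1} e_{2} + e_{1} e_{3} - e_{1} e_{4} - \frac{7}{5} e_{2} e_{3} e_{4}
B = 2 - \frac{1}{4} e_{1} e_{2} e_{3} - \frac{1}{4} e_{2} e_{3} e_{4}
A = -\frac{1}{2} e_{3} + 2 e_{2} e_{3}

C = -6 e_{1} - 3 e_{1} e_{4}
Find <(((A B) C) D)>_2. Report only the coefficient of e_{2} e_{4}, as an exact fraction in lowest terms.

step 1: \frac{1}{2} e_{1} - e_{3} + \frac{1}{2} e_{4} + \frac{1}{8} e_{1} e_{2} + 4 e_{2} e_{3} - \frac{1}{8} e_{2} e_{4}
step 2: -3 - \frac{3}{2} e_{1} + \frac{3}{4} e_{2} - \frac{3}{2} e_{4} - \frac{3}{8} e_{1} e_{2} - 6 e_{1} e_{3} + 3 e_{1} e_{4} + \frac{3}{8} e_{2} e_{4} - 24 e_{1} e_{2} e_{3} + \frac{3}{4} e_{1} e_{2} e_{4} - 3 e_{1} e_{3} e_{4} - 12 e_{1} e_{2} e_{3} e_{4}
step 3: \frac{243}{10} e_{1} - \frac{45}{4} e_{2} - \frac{7839}{40} e_{3} + \frac{21}{2} e_{4} + \frac{1143}{40} e_{1} e_{2} - \frac{39}{20} e_{1} e_{3} - \frac{138}{5} e_{1} e_{4} + \frac{2331}{40} e_{2} e_{3} - \frac{291}{8} e_{2} e_{4} - \frac{2001}{20} e_{3} e_{4} + \frac{69}{20} e_{1} e_{2} e_{3} + \frac{87}{20} e_{1} e_{2} e_{4} - \frac{39}{40} e_{1} e_{3} e_{4} + \frac{1029}{20} e_{2} e_{3} e_{4} + \frac{69}{40} e_{1} e_{2} e_{3} e_{4}
step 4: \frac{1143}{40} e_{1} e_{2} - \frac{39}{20} e_{1} e_{3} - \frac{138}{5} e_{1} e_{4} + \frac{2331}{40} e_{2} e_{3} - \frac{291}{8} e_{2} e_{4} - \frac{2001}{20} e_{3} e_{4}
Answer: -\frac{291}{8}


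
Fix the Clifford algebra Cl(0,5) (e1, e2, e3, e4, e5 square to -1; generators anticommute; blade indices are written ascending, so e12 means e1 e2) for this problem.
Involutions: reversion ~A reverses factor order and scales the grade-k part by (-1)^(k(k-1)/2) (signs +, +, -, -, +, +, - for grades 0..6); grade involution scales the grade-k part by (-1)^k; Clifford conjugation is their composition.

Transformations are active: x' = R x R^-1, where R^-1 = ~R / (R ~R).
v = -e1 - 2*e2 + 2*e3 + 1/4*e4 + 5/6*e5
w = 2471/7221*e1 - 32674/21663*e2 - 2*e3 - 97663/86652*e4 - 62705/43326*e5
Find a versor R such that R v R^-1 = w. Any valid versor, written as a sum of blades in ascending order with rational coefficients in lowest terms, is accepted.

Why this works: both vectors square to -1405/144, so q(v) = q(w) and R = v + w = -4750/7221*e1 - 76000/21663*e2 - 19000/21663*e4 - 13300/21663*e5 carries v to w — its own direction survives, the complement (v - w)/2 flips.
Answer: -4750/7221*e1 - 76000/21663*e2 - 19000/21663*e4 - 13300/21663*e5


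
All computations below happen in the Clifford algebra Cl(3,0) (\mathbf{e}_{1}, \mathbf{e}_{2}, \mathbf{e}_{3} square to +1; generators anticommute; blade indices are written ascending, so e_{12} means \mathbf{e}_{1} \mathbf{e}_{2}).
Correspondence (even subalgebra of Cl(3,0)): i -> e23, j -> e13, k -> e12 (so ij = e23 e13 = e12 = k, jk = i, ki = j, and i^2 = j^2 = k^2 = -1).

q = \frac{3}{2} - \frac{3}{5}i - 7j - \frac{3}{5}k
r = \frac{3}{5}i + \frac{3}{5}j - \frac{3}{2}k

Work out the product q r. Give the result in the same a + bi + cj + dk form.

In blades: q = \frac{3}{2} - \frac{3}{5} e_{12} - 7 e_{13} - \frac{3}{5} e_{23}, r = -\frac{3}{2} e_{12} + \frac{3}{5} e_{13} + \frac{3}{5} e_{23}.
Distribute q over r term by term (generator squares from the signature, products reordered to ascending indices): (\frac{3}{2})*r = -\frac{9}{4} e_{12} + \frac{9}{10} e_{13} + \frac{9}{10} e_{23}; (-\frac{3}{5} e_{12})*r = -\frac{9}{10} - \frac{9}{25} e_{13} + \frac{9}{25} e_{23}; (-7 e_{13})*r = \frac{21}{5} + \frac{21}{5} e_{12} + \frac{21}{2} e_{23}; (-\frac{3}{5} e_{23})*r = \frac{9}{25} - \frac{9}{25} e_{12} - \frac{9}{10} e_{13}.
Sum: \frac{183}{50} + \frac{159}{100} e_{12} - \frac{9}{25} e_{13} + \frac{294}{25} e_{23}; translating back through the correspondence:
Answer: \frac{183}{50} + \frac{294}{25}i - \frac{9}{25}j + \frac{159}{100}k


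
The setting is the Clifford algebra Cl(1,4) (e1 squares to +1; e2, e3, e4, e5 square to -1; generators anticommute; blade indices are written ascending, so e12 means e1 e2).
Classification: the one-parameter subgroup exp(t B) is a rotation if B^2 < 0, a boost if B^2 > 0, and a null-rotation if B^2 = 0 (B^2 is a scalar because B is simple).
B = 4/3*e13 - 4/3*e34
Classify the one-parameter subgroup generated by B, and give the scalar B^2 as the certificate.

B^2 term by term: the squares give (4/3)^2*(e13)^2 + (-4/3)^2*(e34)^2 = 16/9*(+1) + 16/9*(-1) = 0 (each basis 2-blade squares to minus the product of its generators' squares); cross terms between blades sharing an index anticommute and cancel. So B^2 = 0.
Answer: null-rotation, certificate B^2 = 0. B^2 = 0 is basis-independent, so its sign is the whole story.


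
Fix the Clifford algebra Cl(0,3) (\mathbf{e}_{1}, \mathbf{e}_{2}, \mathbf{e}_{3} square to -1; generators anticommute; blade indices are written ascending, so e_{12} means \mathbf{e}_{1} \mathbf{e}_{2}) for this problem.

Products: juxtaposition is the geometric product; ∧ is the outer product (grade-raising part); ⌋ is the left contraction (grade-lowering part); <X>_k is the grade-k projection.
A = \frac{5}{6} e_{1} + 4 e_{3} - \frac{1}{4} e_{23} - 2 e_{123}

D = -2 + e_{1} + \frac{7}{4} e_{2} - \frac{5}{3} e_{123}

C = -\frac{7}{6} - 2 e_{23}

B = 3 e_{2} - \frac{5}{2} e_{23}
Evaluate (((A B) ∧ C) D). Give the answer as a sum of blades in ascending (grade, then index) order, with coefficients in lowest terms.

step 1: -\frac{5}{8} - 5 e_{1} - 10 e_{2} - \frac{3}{4} e_{3} + \frac{5}{2} e_{12} - 6 e_{13} - 12 e_{23} - \frac{25}{12} e_{123}
step 2: \frac{35}{48} + \frac{35}{6} e_{1} + \frac{35}{3} e_{2} + \frac{7}{8} e_{3} - \frac{35}{12} e_{12} + 7 e_{13} + \frac{61}{4} e_{23} + \frac{895}{72} e_{123}
step 3: -\frac{2615}{54} + \frac{235}{12} e_{1} - \frac{2345}{64} e_{2} + \frac{3899}{144} e_{3} + \frac{35}{6} e_{12} - \frac{3619}{288} e_{13} - \frac{3335}{96} e_{23} - \frac{3323}{144} e_{123}
Answer: -\frac{2615}{54} + \frac{235}{12} e_{1} - \frac{2345}{64} e_{2} + \frac{3899}{144} e_{3} + \frac{35}{6} e_{12} - \frac{3619}{288} e_{13} - \frac{3335}{96} e_{23} - \frac{3323}{144} e_{123}


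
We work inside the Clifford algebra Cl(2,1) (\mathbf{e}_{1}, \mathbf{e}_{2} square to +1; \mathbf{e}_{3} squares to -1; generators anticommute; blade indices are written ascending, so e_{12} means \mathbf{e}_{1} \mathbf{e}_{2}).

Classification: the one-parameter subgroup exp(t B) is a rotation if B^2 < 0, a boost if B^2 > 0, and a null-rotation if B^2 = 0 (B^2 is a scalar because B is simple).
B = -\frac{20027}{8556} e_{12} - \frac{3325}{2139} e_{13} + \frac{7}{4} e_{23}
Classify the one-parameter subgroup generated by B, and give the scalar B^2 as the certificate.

B^2 term by term: the squares give (-\frac{20027}{8556})^2*(e_{12})^2 + (-\frac{3325}{2139})^2*(e_{13})^2 + (\frac{7}{4})^2*(e_{23})^2 = \frac{401080729}{73205136}*(-1) + \frac{11055625}{4575321}*(+1) + \frac{49}{16}*(+1) = 0 (each basis 2-blade squares to minus the product of its generators' squares); cross terms between blades sharing an index anticommute and cancel. So B^2 = 0.
Answer: null-rotation, certificate B^2 = 0. The invariant at work: B^2 = 0 is unchanged by conjugation, hence its sign classifies the subgroup whatever basis B is written in.


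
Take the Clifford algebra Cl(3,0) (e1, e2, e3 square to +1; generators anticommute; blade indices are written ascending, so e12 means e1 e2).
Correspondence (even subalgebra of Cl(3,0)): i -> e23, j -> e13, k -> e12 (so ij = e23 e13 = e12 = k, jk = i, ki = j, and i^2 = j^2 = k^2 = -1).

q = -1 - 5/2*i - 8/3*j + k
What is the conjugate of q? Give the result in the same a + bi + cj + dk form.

In blades: q = -1 + e12 - 8/3*e13 - 5/2*e23.
Quaternion conjugation is reversion on the even subalgebra: the scalar is fixed and every grade-2 blade flips sign, giving -1 - e12 + 8/3*e13 + 5/2*e23; translating back:
Answer: -1 + 5/2*i + 8/3*j - k


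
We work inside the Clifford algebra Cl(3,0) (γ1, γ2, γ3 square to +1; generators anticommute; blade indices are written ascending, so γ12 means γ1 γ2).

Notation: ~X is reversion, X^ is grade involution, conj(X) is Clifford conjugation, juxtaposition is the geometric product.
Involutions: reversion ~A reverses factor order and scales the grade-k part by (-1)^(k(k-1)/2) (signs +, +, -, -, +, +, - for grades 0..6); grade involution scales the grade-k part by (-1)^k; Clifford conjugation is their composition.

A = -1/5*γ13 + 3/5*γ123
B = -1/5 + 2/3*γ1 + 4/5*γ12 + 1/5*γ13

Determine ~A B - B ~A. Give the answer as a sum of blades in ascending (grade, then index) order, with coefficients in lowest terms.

first term: -1/25 - 3/25*γ2 + 26/75*γ3 - 1/25*γ13 - 6/25*γ23 + 3/25*γ123
second term: -1/25 - 3/25*γ2 + 46/75*γ3 - 1/25*γ13 - 14/25*γ23 + 3/25*γ123
Answer: -4/15*γ3 + 8/25*γ23


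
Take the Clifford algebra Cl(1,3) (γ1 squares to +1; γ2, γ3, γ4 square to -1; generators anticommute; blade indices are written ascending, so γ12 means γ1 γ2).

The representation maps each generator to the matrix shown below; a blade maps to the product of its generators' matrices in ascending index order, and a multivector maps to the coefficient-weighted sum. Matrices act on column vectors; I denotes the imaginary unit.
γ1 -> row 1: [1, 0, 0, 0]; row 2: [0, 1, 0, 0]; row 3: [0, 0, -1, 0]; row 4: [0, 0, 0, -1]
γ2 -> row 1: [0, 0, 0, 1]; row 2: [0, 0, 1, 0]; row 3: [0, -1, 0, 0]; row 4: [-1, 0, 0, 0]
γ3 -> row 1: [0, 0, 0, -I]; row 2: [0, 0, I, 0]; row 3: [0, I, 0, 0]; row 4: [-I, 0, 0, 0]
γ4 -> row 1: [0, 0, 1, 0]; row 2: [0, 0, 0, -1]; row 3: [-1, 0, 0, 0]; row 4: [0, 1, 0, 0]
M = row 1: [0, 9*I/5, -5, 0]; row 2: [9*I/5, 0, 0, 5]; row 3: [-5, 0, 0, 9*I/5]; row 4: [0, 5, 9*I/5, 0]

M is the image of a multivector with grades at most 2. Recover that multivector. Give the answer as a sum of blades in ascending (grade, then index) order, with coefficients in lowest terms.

Method: the blade images are trace-orthogonal — tr(rho(e_A) rho(e_B)^-1) = 4 if A = B and 0 otherwise — and rho(e_A)^-1 = (e_A)^2 * rho(e_A) with (e_A)^2 = +1 or -1, so the coefficient of e_A in the preimage is (e_A)^2 * tr(M rho(e_A))/4.
Nonzero projections over blades of grade <= 2: γ14: (γ14)^2 = +1, tr(M rho(γ14)) = -20, coefficient -5; γ34: (γ34)^2 = -1, tr(M rho(γ34)) = 36/5, coefficient -9/5. Every other blade of grade <= 2 projects to 0.
Answer: -5*γ14 - 9/5*γ34


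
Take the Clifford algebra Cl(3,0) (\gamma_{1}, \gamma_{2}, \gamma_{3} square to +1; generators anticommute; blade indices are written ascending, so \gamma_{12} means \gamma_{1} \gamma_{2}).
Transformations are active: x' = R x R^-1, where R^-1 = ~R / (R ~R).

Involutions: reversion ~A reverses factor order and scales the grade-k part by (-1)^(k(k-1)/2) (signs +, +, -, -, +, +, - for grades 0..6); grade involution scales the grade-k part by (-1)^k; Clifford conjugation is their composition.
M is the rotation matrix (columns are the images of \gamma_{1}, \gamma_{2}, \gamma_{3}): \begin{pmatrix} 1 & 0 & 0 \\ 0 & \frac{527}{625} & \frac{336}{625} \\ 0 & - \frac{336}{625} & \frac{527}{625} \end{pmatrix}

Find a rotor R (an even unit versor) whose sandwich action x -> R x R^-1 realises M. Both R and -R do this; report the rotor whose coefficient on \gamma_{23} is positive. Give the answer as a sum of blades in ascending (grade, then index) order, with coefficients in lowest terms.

Method: write R = a + b12*\gamma_{12} + b13*\gamma_{13} + b23*\gamma_{23} with a^2 + b12^2 + b13^2 + b23^2 = 1 (so R^-1 = ~R). Expanding the columns R e_j ~R gives tr M = 4a^2 - 1 and, from the antisymmetric part, M21 - M12 = -4a*b12, M13 - M31 = 4a*b13, M32 - M23 = -4a*b23.
Here tr M = \frac{1679}{625}, so a^2 = (1 + tr M)/4 = \frac{576}{625} and a = ±\frac{24}{25}. Taking a = \frac{24}{25}: M21 - M12 = 0, M13 - M31 = 0, M32 - M23 = -\frac{672}{625}, giving b12 = 0, b13 = 0, b23 = \frac{7}{25}, i.e. R = \frac{24}{25} + \frac{7}{25} \gamma_{23}.
Its \gamma_{23} coefficient is already positive.
Answer: \frac{24}{25} + \frac{7}{25} \gamma_{23}. Why the constraint matters: R and -R act identically through the sandwich — M has trace \frac{1679}{625} either way — so only the sign condition on \gamma_{23} picks one of the two preimages.


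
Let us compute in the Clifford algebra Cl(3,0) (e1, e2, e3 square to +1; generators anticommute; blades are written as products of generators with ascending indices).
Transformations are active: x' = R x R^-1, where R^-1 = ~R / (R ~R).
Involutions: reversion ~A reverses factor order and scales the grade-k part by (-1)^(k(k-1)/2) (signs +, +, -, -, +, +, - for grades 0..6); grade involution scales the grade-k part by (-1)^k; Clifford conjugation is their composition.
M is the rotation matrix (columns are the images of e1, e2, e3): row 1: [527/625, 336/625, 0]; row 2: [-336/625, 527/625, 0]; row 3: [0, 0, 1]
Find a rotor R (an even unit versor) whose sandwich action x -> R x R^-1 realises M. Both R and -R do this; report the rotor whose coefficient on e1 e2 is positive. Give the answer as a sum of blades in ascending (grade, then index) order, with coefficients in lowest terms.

Method: write R = a + b12*e1 e2 + b13*e1 e3 + b23*e2 e3 with a^2 + b12^2 + b13^2 + b23^2 = 1 (so R^-1 = ~R). Expanding the columns R e_j ~R gives tr M = 4a^2 - 1 and, from the antisymmetric part, M21 - M12 = -4a*b12, M13 - M31 = 4a*b13, M32 - M23 = -4a*b23.
Here tr M = 1679/625, so a^2 = (1 + tr M)/4 = 576/625 and a = ±24/25. Taking a = 24/25: M21 - M12 = -672/625, M13 - M31 = 0, M32 - M23 = 0, giving b12 = 7/25, b13 = 0, b23 = 0, i.e. R = 24/25 + 7/25*e1 e2.
Its e1 e2 coefficient is already positive.
Answer: 24/25 + 7/25*e1 e2. Recall the cover is two-to-one: with M of trace 1679/625, both preimages act alike, and the stated e1 e2 sign chooses the sheet.


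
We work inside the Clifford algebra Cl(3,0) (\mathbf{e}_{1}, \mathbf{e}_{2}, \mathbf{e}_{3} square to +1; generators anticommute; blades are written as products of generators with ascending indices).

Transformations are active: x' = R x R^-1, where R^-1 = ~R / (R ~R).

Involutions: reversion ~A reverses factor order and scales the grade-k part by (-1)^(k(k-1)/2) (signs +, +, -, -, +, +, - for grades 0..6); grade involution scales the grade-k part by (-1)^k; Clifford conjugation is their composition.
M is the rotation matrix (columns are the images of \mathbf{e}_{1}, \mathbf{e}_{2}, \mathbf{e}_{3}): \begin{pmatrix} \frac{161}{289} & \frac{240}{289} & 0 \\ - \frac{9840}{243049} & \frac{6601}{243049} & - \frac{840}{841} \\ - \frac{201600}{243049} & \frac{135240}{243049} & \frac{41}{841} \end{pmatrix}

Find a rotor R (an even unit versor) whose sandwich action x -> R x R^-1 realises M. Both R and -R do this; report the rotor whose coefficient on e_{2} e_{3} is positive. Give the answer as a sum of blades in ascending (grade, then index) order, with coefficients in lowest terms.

Method: write R = a + b12*e_{1} e_{2} + b13*e_{1} e_{3} + b23*e_{2} e_{3} with a^2 + b12^2 + b13^2 + b23^2 = 1 (so R^-1 = ~R). Expanding the columns R e_j ~R gives tr M = 4a^2 - 1 and, from the antisymmetric part, M21 - M12 = -4a*b12, M13 - M31 = 4a*b13, M32 - M23 = -4a*b23.
Here tr M = \frac{153851}{243049}, so a^2 = (1 + tr M)/4 = \frac{99225}{243049} and a = ±\frac{315}{493}. Taking a = \frac{315}{493}: M21 - M12 = -\frac{211680}{243049}, M13 - M31 = \frac{201600}{243049}, M32 - M23 = \frac{378000}{243049}, giving b12 = \frac{168}{493}, b13 = \frac{160}{493}, b23 = -\frac{300}{493}, i.e. R = \frac{315}{493} + \frac{168}{493} e_{1} e_{2} + \frac{160}{493} e_{1} e_{3} - \frac{300}{493} e_{2} e_{3}.
Its e_{2} e_{3} coefficient is negative, so report the other preimage -R.
Answer: -\frac{315}{493} - \frac{168}{493} e_{1} e_{2} - \frac{160}{493} e_{1} e_{3} + \frac{300}{493} e_{2} e_{3}. Sheet selection: the two-to-one cover makes ±R indistinguishable at the matrix level (trace \frac{153851}{243049}), so uniqueness comes from the required sign on e_{2} e_{3}.


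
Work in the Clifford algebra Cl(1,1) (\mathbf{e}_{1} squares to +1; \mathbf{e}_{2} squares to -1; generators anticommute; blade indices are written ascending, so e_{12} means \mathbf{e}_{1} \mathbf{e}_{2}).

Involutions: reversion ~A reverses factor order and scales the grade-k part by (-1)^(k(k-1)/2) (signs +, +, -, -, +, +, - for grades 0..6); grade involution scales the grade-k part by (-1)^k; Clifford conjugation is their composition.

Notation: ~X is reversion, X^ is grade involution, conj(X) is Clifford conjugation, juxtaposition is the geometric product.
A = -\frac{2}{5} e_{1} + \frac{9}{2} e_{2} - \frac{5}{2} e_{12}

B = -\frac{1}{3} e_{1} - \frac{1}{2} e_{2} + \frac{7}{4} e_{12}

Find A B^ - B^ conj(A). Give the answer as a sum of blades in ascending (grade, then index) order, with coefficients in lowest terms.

first term: -\frac{811}{120} + \frac{73}{8} e_{1} + \frac{2}{15} e_{2} - \frac{17}{10} e_{12}
second term: \frac{811}{120} + \frac{73}{8} e_{1} + \frac{2}{15} e_{2} - \frac{17}{10} e_{12}
Answer: -\frac{811}{60}


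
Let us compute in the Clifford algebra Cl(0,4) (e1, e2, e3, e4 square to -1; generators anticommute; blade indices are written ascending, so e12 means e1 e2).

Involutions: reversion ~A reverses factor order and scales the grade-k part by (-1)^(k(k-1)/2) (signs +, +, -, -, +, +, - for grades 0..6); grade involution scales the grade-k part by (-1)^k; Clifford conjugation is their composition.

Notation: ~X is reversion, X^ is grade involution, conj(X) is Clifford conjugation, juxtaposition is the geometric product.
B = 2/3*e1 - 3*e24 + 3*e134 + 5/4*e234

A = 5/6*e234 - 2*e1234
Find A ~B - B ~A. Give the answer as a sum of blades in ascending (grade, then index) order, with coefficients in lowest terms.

first term: -25/24 + 5/2*e1 - 6*e2 + 5/2*e3 - 5/2*e12 - 6*e13 - 4/3*e234 - 5/9*e1234
second term: -25/24 + 5/2*e1 - 6*e2 + 5/2*e3 + 5/2*e12 + 6*e13 + 4/3*e234 - 5/9*e1234
Answer: -5*e12 - 12*e13 - 8/3*e234


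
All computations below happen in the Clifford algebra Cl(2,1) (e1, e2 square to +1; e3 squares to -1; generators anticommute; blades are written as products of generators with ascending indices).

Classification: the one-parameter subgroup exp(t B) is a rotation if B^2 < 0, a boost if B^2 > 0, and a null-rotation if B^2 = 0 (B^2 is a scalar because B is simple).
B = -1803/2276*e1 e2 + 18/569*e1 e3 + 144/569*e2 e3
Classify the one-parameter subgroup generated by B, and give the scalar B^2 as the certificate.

B^2 term by term: the squares give (-1803/2276)^2*(e1 e2)^2 + (18/569)^2*(e1 e3)^2 + (144/569)^2*(e2 e3)^2 = 3250809/5180176*(-1) + 324/323761*(+1) + 20736/323761*(+1) = -9/16 (each basis 2-blade squares to minus the product of its generators' squares); cross terms between blades sharing an index anticommute and cancel. So B^2 = -9/16.
Answer: rotation, certificate B^2 = -9/16. No conjugation can change B^2 = -9/16; the sign gives the class.


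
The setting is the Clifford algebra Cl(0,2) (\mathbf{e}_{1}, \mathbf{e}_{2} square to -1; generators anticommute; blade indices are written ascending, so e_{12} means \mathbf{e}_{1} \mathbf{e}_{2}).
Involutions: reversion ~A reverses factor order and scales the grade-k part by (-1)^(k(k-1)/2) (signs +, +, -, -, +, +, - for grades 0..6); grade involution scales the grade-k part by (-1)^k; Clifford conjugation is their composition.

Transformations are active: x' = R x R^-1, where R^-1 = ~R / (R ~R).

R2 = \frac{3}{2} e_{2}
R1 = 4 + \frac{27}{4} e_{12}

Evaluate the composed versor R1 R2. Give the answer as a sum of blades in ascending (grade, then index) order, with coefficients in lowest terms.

Distribute over the terms of R2 (each basis-blade product reordered to ascending indices, repeated generators contracted through their squares):
R1 (\frac{3}{2} e_{2}) = -\frac{81}{8} e_{1} + 6 e_{2}
Answer: -\frac{81}{8} e_{1} + 6 e_{2}


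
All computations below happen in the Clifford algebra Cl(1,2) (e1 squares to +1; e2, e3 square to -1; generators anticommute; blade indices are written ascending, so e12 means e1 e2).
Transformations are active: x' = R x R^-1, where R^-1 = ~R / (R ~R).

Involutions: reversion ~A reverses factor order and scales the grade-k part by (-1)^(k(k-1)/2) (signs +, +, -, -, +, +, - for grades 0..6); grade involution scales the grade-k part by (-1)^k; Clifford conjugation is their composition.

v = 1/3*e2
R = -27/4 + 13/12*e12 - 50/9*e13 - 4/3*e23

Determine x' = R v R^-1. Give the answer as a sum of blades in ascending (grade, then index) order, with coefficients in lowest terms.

~R = -27/4 - 13/12*e12 + 50/9*e13 + 4/3*e23, and R ~R = 2479/162, so R^-1 = ~R / (2479/162).
R v = -13/36*e1 - 9/4*e2 - 4/9*e3 + 50/27*e123
Answer: -41/9916*e1 + 9133/29748*e2 + 322/2479*e3


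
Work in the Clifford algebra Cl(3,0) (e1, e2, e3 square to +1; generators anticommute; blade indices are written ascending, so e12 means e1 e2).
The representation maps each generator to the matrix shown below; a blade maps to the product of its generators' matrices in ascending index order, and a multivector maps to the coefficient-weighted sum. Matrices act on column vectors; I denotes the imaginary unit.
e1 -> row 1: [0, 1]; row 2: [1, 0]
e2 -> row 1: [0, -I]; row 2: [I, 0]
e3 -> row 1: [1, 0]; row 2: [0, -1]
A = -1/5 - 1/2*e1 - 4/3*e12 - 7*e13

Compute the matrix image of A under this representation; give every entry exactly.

Bivector images (products of the table entries): rho(e12) = rho(e1)rho(e2) = row 1: [I, 0]; row 2: [0, -I]; rho(e13) = rho(e1)rho(e3) = row 1: [0, -1]; row 2: [1, 0].
M = (-1/5)*1 + (-1/2)*rho(e1) + (-4/3)*rho(e12) + (-7)*rho(e13), summed entrywise (1 is the identity matrix):
Answer: row 1: [-1/5 - 4*I/3, 13/2]; row 2: [-15/2, -1/5 + 4*I/3]


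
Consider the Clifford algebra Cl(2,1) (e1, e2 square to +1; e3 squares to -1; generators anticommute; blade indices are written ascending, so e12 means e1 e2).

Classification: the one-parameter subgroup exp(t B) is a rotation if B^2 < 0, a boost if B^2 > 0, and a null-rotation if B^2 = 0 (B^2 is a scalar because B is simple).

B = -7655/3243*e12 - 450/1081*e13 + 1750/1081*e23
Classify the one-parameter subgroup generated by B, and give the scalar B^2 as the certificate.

B^2 term by term: the squares give (-7655/3243)^2*(e12)^2 + (-450/1081)^2*(e13)^2 + (1750/1081)^2*(e23)^2 = 58599025/10517049*(-1) + 202500/1168561*(+1) + 3062500/1168561*(+1) = -25/9 (each basis 2-blade squares to minus the product of its generators' squares); cross terms between blades sharing an index anticommute and cancel. So B^2 = -25/9.
Answer: rotation, certificate B^2 = -25/9. The scalar -25/9 is the complete invariant here: its sign names the subgroup type.


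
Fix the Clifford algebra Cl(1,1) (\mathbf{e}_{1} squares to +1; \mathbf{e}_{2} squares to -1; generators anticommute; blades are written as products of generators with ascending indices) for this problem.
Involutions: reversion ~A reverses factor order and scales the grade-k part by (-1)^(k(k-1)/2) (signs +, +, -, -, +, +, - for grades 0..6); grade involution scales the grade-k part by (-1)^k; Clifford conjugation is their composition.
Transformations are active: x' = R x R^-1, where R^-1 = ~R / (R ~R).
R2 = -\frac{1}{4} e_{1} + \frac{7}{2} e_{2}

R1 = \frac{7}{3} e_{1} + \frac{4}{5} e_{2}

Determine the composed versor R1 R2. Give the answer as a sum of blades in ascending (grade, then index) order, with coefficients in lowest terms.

Distribute over the terms of R1 (each basis-blade product reordered to ascending indices, repeated generators contracted through their squares):
(\frac{7}{3} e_{1}) R2 = -\frac{7}{12} + \frac{49}{6} e_{1} e_{2}
(\frac{4}{5} e_{2}) R2 = -\frac{14}{5} + \frac{1}{5} e_{1} e_{2}
Summing the partial products and collecting blades:
Answer: -\frac{203}{60} + \frac{251}{30} e_{1} e_{2}


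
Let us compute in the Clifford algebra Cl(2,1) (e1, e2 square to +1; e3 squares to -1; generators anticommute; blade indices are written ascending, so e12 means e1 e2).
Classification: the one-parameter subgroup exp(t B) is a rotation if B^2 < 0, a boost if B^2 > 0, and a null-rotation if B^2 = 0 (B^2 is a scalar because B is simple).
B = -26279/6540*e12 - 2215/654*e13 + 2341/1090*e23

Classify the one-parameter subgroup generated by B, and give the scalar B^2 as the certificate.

B^2 term by term: the squares give (-26279/6540)^2*(e12)^2 + (-2215/654)^2*(e13)^2 + (2341/1090)^2*(e23)^2 = 690585841/42771600*(-1) + 4906225/427716*(+1) + 5480281/1188100*(+1) = -1/16 (each basis 2-blade squares to minus the product of its generators' squares); cross terms between blades sharing an index anticommute and cancel. So B^2 = -1/16.
Answer: rotation, certificate B^2 = -1/16. Certificate logic: -1/16 is a conjugation-invariant scalar, so its sign fixes rotation versus boost versus null-rotation outright.
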